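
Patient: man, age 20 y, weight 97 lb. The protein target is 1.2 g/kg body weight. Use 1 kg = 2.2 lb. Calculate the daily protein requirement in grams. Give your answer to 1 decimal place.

Weight in kg = 97 ÷ 2.2 = 44.0909 kg.
Protein = 1.2 g/kg × 44.0909 kg = 52.9091 g/day.

52.9 g/day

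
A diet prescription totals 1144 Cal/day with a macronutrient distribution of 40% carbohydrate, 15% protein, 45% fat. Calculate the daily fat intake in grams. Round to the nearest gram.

Fat energy = 45% × 1144 = 514.8 kcal.
At 9 kcal/g: 514.8 ÷ 9 = 57.2 g.

57 g/day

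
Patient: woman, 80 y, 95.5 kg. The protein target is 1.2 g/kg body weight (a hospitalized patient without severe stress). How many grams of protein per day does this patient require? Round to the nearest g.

115 g/day

Protein = 1.2 g/kg × 95.5 kg = 114.6 g/day.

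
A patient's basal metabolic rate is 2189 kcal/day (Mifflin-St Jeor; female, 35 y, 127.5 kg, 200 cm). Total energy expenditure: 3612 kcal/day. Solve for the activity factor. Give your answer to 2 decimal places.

1.65

Activity factor = TEE ÷ BMR = 3612 ÷ 2189 = 1.65.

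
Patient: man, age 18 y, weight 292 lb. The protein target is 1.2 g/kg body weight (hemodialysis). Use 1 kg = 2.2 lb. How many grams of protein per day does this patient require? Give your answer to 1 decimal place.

Weight in kg = 292 ÷ 2.2 = 132.7273 kg.
Protein = 1.2 g/kg × 132.7273 kg = 159.2727 g/day.

159.3 g/day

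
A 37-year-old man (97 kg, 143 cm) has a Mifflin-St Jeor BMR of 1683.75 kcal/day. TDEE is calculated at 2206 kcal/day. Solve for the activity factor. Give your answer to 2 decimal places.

1.31

Activity factor = TEE ÷ BMR = 2206 ÷ 1683.75 = 1.31.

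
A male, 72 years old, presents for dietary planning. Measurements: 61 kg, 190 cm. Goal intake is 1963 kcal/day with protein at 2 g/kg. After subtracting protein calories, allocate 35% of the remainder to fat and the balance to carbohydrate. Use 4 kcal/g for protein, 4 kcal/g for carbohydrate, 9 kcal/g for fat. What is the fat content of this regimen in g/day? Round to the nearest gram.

Protein = 2 × 61 = 122 g → 122 × 4 = 488 kcal.
Non-protein calories = 1963 − 488 = 1475 kcal.
Fat: 35% × 1475 = 516.25 kcal; carbohydrate: 958.75 kcal.
Fat: 516.25 kcal ÷ 9 kcal/g = 57.3611 g.

57 g/day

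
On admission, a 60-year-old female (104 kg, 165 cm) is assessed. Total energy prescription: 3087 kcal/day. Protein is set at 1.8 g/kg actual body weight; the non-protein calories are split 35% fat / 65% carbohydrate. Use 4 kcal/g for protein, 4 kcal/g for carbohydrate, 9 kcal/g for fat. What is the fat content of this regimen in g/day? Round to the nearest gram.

91 g/day

Protein = 1.8 × 104 = 187.2 g → 187.2 × 4 = 748.8 kcal.
Non-protein calories = 3087 − 748.8 = 2338.2 kcal.
Fat: 35% × 2338.2 = 818.37 kcal; carbohydrate: 1519.83 kcal.
Fat: 818.37 kcal ÷ 9 kcal/g = 90.93 g.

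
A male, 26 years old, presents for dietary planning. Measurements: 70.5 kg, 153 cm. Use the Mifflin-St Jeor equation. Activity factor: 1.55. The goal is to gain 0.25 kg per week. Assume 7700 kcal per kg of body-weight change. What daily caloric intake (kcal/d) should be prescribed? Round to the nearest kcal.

2656 kcal/d

Mifflin-St Jeor (male): BMR = 10(70.5) + 6.25(153) − 5(26) + 5 = 705 + 956.25 − 130 + 5 = 1536.25 kcal/day.
TEE = 1536.25 × 1.55 = 2381.1875 kcal/day.
Required daily surplus = 0.25 × 7700 ÷ 7 = 275 kcal/day.
Target intake = 2381.1875 + 275 = 2656.1875 kcal/day.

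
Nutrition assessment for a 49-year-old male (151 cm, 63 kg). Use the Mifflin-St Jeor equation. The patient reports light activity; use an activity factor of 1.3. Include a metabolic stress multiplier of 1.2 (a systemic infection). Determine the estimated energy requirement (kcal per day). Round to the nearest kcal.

2081 kcal per day

Mifflin-St Jeor (male): BMR = 10(63) + 6.25(151) − 5(49) + 5 = 630 + 943.75 − 245 + 5 = 1333.75 kcal/day.
TEE = BMR × activity factor = 1333.75 × 1.3 = 1733.875 kcal/day.
Apply stress factor: 1733.875 × 1.2 = 2080.65 kcal/day.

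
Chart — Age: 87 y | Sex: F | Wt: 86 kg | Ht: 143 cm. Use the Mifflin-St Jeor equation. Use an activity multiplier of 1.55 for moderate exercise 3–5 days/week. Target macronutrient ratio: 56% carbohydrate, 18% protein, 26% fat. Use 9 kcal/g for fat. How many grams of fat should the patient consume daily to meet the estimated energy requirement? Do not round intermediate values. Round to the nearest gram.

Mifflin-St Jeor (female): BMR = 10(86) + 6.25(143) − 5(87) − 161 = 860 + 893.75 − 435 − 161 = 1157.75 kcal/day.
TEE = 1157.75 × 1.55 = 1794.5125 kcal/day.
Fat energy = 26% × 1794.5125 = 466.5733 kcal.
Fat = 466.5733 ÷ 9 kcal/g = 51.8415 g.

52 g/day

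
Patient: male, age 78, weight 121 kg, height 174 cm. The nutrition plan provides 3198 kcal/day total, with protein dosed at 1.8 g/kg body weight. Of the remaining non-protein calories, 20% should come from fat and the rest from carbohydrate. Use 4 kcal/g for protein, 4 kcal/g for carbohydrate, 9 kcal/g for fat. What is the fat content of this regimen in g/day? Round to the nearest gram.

Protein = 1.8 × 121 = 217.8 g → 217.8 × 4 = 871.2 kcal.
Non-protein calories = 3198 − 871.2 = 2326.8 kcal.
Fat: 20% × 2326.8 = 465.36 kcal; carbohydrate: 1861.44 kcal.
Fat: 465.36 kcal ÷ 9 kcal/g = 51.7067 g.

52 g/day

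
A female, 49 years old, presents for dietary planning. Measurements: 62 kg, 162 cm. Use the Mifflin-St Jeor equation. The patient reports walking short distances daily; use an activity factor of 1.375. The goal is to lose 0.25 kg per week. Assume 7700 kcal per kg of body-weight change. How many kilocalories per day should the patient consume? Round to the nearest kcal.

Mifflin-St Jeor (female): BMR = 10(62) + 6.25(162) − 5(49) − 161 = 620 + 1012.5 − 245 − 161 = 1226.5 kcal/day.
TEE = 1226.5 × 1.375 = 1686.4375 kcal/day.
Required daily deficit = 0.25 × 7700 ÷ 7 = 275 kcal/day.
Target intake = 1686.4375 − 275 = 1411.4375 kcal/day.

1411 kilocalories per day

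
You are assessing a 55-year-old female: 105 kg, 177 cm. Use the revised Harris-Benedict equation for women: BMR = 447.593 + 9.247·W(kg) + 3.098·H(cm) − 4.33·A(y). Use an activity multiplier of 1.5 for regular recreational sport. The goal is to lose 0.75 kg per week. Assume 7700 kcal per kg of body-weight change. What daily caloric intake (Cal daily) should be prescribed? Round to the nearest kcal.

1768 Cal daily

Harris-Benedict: BMR = 447.593 + 9.247(105) + 3.098(177) − 4.33(55) = 1728.724 kcal/day.
TEE = 1728.724 × 1.5 = 2593.086 kcal/day.
Required daily deficit = 0.75 × 7700 ÷ 7 = 825 kcal/day.
Target intake = 2593.086 − 825 = 1768.086 kcal/day.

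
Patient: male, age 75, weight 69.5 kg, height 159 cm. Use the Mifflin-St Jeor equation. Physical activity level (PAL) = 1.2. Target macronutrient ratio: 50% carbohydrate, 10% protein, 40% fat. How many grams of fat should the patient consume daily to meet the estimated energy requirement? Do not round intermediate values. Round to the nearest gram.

Mifflin-St Jeor (male): BMR = 10(69.5) + 6.25(159) − 5(75) + 5 = 695 + 993.75 − 375 + 5 = 1318.75 kcal/day.
TEE = 1318.75 × 1.2 = 1582.5 kcal/day.
Fat energy = 40% × 1582.5 = 633 kcal.
Fat = 633 ÷ 9 kcal/g = 70.3333 g.

70 g/day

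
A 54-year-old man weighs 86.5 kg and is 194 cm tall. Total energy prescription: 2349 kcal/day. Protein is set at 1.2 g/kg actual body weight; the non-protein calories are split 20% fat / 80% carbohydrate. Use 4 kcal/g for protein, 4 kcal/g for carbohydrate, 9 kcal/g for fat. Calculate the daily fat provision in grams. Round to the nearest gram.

Protein = 1.2 × 86.5 = 103.8 g → 103.8 × 4 = 415.2 kcal.
Non-protein calories = 2349 − 415.2 = 1933.8 kcal.
Fat: 20% × 1933.8 = 386.76 kcal; carbohydrate: 1547.04 kcal.
Fat: 386.76 kcal ÷ 9 kcal/g = 42.9733 g.

43 g/day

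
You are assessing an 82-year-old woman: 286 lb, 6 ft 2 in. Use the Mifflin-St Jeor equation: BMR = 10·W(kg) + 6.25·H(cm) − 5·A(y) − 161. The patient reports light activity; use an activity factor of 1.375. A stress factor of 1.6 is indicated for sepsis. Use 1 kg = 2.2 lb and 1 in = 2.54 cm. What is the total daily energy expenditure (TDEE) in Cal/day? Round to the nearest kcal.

4188 Cal/day

Convert to metric: weight = 286 ÷ 2.2 = 130 kg; height = (6×12 + 2) × 2.54 = 74 × 2.54 = 187.96 cm.
Mifflin-St Jeor (female): BMR = 10(130) + 6.25(187.96) − 5(82) − 161 = 1300 + 1174.75 − 410 − 161 = 1903.75 kcal/day.
TEE = BMR × activity factor = 1903.75 × 1.375 = 2617.6563 kcal/day.
Apply stress factor: 2617.6563 × 1.6 = 4188.25 kcal/day.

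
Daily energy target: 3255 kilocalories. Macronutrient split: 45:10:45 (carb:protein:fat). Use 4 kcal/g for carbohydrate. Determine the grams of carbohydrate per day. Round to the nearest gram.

Carbohydrate energy = 45% × 3255 = 1464.75 kcal.
At 4 kcal/g: 1464.75 ÷ 4 = 366.1875 g.

366 g/day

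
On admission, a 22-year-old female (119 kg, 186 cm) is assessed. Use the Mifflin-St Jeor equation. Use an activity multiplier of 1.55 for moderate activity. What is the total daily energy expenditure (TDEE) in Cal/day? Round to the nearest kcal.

3226 Cal/day

Mifflin-St Jeor (female): BMR = 10(119) + 6.25(186) − 5(22) − 161 = 1190 + 1162.5 − 110 − 161 = 2081.5 kcal/day.
TEE = BMR × activity factor = 2081.5 × 1.55 = 3226.325 kcal/day.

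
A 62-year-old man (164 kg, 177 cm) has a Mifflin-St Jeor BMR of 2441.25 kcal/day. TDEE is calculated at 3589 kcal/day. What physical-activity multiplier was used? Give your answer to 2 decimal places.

Activity factor = TEE ÷ BMR = 3589 ÷ 2441.25 = 1.47.

1.47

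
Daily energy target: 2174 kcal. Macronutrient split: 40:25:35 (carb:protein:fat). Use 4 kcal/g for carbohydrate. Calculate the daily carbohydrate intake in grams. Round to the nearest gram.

Carbohydrate energy = 40% × 2174 = 869.6 kcal.
At 4 kcal/g: 869.6 ÷ 4 = 217.4 g.

217 g/day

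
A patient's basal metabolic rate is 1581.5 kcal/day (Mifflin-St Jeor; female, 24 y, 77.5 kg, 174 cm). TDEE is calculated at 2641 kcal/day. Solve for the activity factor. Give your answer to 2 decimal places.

Activity factor = TEE ÷ BMR = 2641 ÷ 1581.5 = 1.67.

1.67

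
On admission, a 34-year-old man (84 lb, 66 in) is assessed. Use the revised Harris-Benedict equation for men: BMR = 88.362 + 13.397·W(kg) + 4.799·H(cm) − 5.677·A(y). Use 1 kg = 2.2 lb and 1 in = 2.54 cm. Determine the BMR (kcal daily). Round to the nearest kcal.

Convert to metric: weight = 84 ÷ 2.2 = 38.1818 kg; height = 66 × 2.54 = 167.64 cm.
Harris-Benedict: BMR = 88.362 + 13.397(38.1818) + 4.799(167.64) − 5.677(34) = 1211.3702 kcal/day.

1211 kcal daily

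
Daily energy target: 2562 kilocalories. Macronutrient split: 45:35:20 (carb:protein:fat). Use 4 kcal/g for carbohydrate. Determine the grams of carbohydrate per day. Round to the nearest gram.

Carbohydrate energy = 45% × 2562 = 1152.9 kcal.
At 4 kcal/g: 1152.9 ÷ 4 = 288.225 g.

288 g/day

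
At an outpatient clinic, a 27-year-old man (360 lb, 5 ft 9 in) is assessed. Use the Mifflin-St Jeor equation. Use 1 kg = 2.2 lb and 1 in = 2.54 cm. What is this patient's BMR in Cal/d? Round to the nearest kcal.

Convert to metric: weight = 360 ÷ 2.2 = 163.6364 kg; height = (5×12 + 9) × 2.54 = 69 × 2.54 = 175.26 cm.
Mifflin-St Jeor (male): BMR = 10(163.6364) + 6.25(175.26) − 5(27) + 5 = 1636.3636 + 1095.375 − 135 + 5 = 2601.7386 kcal/day.

2602 Cal/d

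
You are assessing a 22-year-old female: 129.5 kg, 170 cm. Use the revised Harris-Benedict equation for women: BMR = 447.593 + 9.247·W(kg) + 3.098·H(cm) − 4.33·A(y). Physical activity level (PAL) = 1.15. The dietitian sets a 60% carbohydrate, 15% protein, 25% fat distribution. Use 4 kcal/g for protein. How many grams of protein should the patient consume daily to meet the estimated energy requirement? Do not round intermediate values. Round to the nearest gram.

Harris-Benedict: BMR = 447.593 + 9.247(129.5) + 3.098(170) − 4.33(22) = 2076.4795 kcal/day.
TEE = 2076.4795 × 1.15 = 2387.9514 kcal/day.
Protein energy = 15% × 2387.9514 = 358.1927 kcal.
Protein = 358.1927 ÷ 4 kcal/g = 89.5482 g.

90 g/day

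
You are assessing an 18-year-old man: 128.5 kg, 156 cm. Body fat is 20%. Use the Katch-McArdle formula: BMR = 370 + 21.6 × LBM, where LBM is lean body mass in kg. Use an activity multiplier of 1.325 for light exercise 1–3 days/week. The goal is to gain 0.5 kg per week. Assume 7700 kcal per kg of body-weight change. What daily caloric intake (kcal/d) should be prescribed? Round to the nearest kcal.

LBM = 128.5 × (1 − 0.2) = 102.8 kg. Katch-McArdle: BMR = 370 + 21.6 × 102.8 = 2590.48 kcal/day.
TEE = 2590.48 × 1.325 = 3432.386 kcal/day.
Required daily surplus = 0.5 × 7700 ÷ 7 = 550 kcal/day.
Target intake = 3432.386 + 550 = 3982.386 kcal/day.

3982 kcal/d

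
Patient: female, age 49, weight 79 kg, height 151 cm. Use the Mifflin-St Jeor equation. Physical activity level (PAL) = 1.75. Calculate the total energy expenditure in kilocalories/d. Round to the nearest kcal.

Mifflin-St Jeor (female): BMR = 10(79) + 6.25(151) − 5(49) − 161 = 790 + 943.75 − 245 − 161 = 1327.75 kcal/day.
TEE = BMR × activity factor = 1327.75 × 1.75 = 2323.5625 kcal/day.

2324 kilocalories/d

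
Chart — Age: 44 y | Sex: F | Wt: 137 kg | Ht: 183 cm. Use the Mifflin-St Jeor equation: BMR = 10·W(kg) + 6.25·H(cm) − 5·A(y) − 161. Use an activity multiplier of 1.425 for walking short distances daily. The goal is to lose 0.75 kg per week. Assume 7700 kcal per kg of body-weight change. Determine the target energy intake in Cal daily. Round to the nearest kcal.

2214 Cal daily

Mifflin-St Jeor (female): BMR = 10(137) + 6.25(183) − 5(44) − 161 = 1370 + 1143.75 − 220 − 161 = 2132.75 kcal/day.
TEE = 2132.75 × 1.425 = 3039.1688 kcal/day.
Required daily deficit = 0.75 × 7700 ÷ 7 = 825 kcal/day.
Target intake = 3039.1688 − 825 = 2214.1688 kcal/day.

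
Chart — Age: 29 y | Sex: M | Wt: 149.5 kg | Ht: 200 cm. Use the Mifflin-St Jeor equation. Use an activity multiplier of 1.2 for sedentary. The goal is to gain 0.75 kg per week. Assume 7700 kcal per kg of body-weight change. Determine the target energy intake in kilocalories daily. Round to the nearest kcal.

Mifflin-St Jeor (male): BMR = 10(149.5) + 6.25(200) − 5(29) + 5 = 1495 + 1250 − 145 + 5 = 2605 kcal/day.
TEE = 2605 × 1.2 = 3126 kcal/day.
Required daily surplus = 0.75 × 7700 ÷ 7 = 825 kcal/day.
Target intake = 3126 + 825 = 3951 kcal/day.

3951 kilocalories daily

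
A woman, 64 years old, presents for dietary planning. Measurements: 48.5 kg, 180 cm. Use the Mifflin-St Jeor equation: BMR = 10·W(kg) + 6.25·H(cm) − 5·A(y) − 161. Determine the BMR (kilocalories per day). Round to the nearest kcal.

1129 kilocalories per day

Mifflin-St Jeor (female): BMR = 10(48.5) + 6.25(180) − 5(64) − 161 = 485 + 1125 − 320 − 161 = 1129 kcal/day.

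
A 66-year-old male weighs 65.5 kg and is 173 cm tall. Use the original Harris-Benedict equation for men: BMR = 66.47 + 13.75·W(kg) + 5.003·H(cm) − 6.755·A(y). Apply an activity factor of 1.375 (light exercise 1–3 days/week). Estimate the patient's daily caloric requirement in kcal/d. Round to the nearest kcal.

1907 kcal/d

Harris-Benedict: BMR = 66.47 + 13.75(65.5) + 5.003(173) − 6.755(66) = 1386.784 kcal/day.
TEE = BMR × activity factor = 1386.784 × 1.375 = 1906.828 kcal/day.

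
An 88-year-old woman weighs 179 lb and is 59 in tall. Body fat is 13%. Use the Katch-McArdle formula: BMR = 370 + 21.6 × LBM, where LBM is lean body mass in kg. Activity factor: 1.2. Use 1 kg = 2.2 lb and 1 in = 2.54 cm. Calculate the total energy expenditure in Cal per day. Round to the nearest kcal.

Convert to metric: weight = 179 ÷ 2.2 = 81.3636 kg; height = 59 × 2.54 = 149.86 cm.
LBM = 81.3636 × (1 − 0.13) = 70.7864 kg. Katch-McArdle: BMR = 370 + 21.6 × 70.7864 = 1898.9855 kcal/day.
TEE = BMR × activity factor = 1898.9855 × 1.2 = 2278.7825 kcal/day.

2279 Cal per day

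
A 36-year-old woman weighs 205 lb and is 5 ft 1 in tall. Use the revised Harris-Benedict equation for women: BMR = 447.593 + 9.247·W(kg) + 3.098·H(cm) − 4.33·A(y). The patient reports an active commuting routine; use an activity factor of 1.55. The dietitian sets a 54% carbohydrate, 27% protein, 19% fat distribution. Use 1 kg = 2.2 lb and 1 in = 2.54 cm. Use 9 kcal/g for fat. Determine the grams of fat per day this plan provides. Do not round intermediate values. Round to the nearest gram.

53 g/day

Convert to metric: weight = 205 ÷ 2.2 = 93.1818 kg; height = (5×12 + 1) × 2.54 = 61 × 2.54 = 154.94 cm.
Harris-Benedict: BMR = 447.593 + 9.247(93.1818) + 3.098(154.94) − 4.33(36) = 1633.3694 kcal/day.
TEE = 1633.3694 × 1.55 = 2531.7226 kcal/day.
Fat energy = 19% × 2531.7226 = 481.0273 kcal.
Fat = 481.0273 ÷ 9 kcal/g = 53.4475 g.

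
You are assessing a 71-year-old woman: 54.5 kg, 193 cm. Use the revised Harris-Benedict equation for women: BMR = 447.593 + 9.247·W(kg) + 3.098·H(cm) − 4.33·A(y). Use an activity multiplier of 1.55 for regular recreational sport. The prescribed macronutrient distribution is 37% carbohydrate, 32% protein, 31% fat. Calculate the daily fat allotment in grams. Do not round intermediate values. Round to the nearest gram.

Harris-Benedict: BMR = 447.593 + 9.247(54.5) + 3.098(193) − 4.33(71) = 1242.0385 kcal/day.
TEE = 1242.0385 × 1.55 = 1925.1597 kcal/day.
Fat energy = 31% × 1925.1597 = 596.7995 kcal.
Fat = 596.7995 ÷ 9 kcal/g = 66.3111 g.

66 g/day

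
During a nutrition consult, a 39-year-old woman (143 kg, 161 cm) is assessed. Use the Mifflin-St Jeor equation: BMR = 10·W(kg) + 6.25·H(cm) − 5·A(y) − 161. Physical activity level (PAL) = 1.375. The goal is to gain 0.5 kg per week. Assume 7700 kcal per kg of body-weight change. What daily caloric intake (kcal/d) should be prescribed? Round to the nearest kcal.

Mifflin-St Jeor (female): BMR = 10(143) + 6.25(161) − 5(39) − 161 = 1430 + 1006.25 − 195 − 161 = 2080.25 kcal/day.
TEE = 2080.25 × 1.375 = 2860.3438 kcal/day.
Required daily surplus = 0.5 × 7700 ÷ 7 = 550 kcal/day.
Target intake = 2860.3438 + 550 = 3410.3438 kcal/day.

3410 kcal/d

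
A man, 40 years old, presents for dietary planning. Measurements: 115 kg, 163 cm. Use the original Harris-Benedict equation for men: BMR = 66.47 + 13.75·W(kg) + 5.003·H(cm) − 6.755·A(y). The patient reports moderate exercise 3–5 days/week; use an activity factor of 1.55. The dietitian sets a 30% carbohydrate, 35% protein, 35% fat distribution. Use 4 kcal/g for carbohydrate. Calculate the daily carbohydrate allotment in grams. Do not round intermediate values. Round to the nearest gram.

Harris-Benedict: BMR = 66.47 + 13.75(115) + 5.003(163) − 6.755(40) = 2193.009 kcal/day.
TEE = 2193.009 × 1.55 = 3399.164 kcal/day.
Carbohydrate energy = 30% × 3399.164 = 1019.7492 kcal.
Carbohydrate = 1019.7492 ÷ 4 kcal/g = 254.9373 g.

255 g/day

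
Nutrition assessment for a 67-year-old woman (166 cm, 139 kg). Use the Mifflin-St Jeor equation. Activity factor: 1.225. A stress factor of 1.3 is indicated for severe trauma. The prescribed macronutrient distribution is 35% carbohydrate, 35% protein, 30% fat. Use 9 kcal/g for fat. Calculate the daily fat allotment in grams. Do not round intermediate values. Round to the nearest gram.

Mifflin-St Jeor (female): BMR = 10(139) + 6.25(166) − 5(67) − 161 = 1390 + 1037.5 − 335 − 161 = 1931.5 kcal/day.
TEE = 1931.5 × 1.225 = 2366.0875 kcal/day.
With stress factor 1.3: 2366.0875 × 1.3 = 3075.9138 kcal/day.
Fat energy = 30% × 3075.9138 = 922.7741 kcal.
Fat = 922.7741 ÷ 9 kcal/g = 102.5305 g.

103 g/day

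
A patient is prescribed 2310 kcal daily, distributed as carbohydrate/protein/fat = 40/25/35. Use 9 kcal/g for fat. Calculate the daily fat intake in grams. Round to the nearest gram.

90 g/day

Fat energy = 35% × 2310 = 808.5 kcal.
At 9 kcal/g: 808.5 ÷ 9 = 89.8333 g.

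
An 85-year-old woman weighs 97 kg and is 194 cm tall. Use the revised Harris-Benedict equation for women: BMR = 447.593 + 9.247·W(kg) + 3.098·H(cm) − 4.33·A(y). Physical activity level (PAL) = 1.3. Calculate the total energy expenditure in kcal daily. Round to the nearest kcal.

2051 kcal daily

Harris-Benedict: BMR = 447.593 + 9.247(97) + 3.098(194) − 4.33(85) = 1577.514 kcal/day.
TEE = BMR × activity factor = 1577.514 × 1.3 = 2050.7682 kcal/day.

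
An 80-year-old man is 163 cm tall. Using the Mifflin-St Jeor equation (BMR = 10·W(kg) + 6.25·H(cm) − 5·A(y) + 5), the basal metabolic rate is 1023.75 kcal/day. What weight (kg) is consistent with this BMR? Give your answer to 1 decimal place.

1023.75 = 10·W + 6.25(163) − 5(80) + 5
10·W = 1023.75 − 623.75 = 400, so W = 40 kg.

40.0 kg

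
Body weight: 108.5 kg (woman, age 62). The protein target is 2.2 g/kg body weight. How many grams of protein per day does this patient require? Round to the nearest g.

239 g/day

Protein = 2.2 g/kg × 108.5 kg = 238.7 g/day.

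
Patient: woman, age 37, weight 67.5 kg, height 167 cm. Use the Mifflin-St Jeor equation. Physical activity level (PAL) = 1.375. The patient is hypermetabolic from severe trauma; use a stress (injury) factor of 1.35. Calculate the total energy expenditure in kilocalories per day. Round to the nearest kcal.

2548 kilocalories per day

Mifflin-St Jeor (female): BMR = 10(67.5) + 6.25(167) − 5(37) − 161 = 675 + 1043.75 − 185 − 161 = 1372.75 kcal/day.
TEE = BMR × activity factor = 1372.75 × 1.375 = 1887.5313 kcal/day.
Apply stress factor: 1887.5313 × 1.35 = 2548.1672 kcal/day.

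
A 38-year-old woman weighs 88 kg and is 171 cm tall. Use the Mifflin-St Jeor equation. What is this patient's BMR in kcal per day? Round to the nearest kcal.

1598 kcal per day

Mifflin-St Jeor (female): BMR = 10(88) + 6.25(171) − 5(38) − 161 = 880 + 1068.75 − 190 − 161 = 1597.75 kcal/day.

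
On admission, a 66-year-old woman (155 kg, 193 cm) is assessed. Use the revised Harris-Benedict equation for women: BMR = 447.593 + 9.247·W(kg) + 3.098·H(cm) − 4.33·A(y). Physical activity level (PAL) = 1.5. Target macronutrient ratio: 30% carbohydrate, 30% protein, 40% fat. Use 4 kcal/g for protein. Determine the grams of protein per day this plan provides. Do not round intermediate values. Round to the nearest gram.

247 g/day

Harris-Benedict: BMR = 447.593 + 9.247(155) + 3.098(193) − 4.33(66) = 2193.012 kcal/day.
TEE = 2193.012 × 1.5 = 3289.518 kcal/day.
Protein energy = 30% × 3289.518 = 986.8554 kcal.
Protein = 986.8554 ÷ 4 kcal/g = 246.7139 g.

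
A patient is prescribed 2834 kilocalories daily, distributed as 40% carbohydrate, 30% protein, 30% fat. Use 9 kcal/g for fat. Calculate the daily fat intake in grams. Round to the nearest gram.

Fat energy = 30% × 2834 = 850.2 kcal.
At 9 kcal/g: 850.2 ÷ 9 = 94.4667 g.

94 g/day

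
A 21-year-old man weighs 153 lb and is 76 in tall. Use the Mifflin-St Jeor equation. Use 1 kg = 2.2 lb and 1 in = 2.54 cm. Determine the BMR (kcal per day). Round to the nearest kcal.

1802 kcal per day

Convert to metric: weight = 153 ÷ 2.2 = 69.5455 kg; height = 76 × 2.54 = 193.04 cm.
Mifflin-St Jeor (male): BMR = 10(69.5455) + 6.25(193.04) − 5(21) + 5 = 695.4545 + 1206.5 − 105 + 5 = 1801.9545 kcal/day.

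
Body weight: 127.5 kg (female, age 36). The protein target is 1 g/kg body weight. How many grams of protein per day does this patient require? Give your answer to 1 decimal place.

127.5 g/day

Protein = 1 g/kg × 127.5 kg = 127.5 g/day.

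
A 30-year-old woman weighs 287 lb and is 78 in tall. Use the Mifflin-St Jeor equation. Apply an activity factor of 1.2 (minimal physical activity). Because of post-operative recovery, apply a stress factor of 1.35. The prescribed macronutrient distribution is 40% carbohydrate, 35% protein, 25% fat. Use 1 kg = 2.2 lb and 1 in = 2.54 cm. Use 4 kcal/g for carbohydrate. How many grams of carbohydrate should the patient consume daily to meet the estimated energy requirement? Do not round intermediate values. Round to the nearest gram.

Convert to metric: weight = 287 ÷ 2.2 = 130.4545 kg; height = 78 × 2.54 = 198.12 cm.
Mifflin-St Jeor (female): BMR = 10(130.4545) + 6.25(198.12) − 5(30) − 161 = 1304.5455 + 1238.25 − 150 − 161 = 2231.7955 kcal/day.
TEE = 2231.7955 × 1.2 = 2678.1545 kcal/day.
With stress factor 1.35: 2678.1545 × 1.35 = 3615.5086 kcal/day.
Carbohydrate energy = 40% × 3615.5086 = 1446.2035 kcal.
Carbohydrate = 1446.2035 ÷ 4 kcal/g = 361.5509 g.

362 g/day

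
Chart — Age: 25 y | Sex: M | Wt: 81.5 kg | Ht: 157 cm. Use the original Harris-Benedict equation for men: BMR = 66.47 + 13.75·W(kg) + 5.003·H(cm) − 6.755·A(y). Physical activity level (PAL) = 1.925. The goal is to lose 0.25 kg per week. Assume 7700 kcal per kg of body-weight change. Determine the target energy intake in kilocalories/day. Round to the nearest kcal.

3197 kilocalories/day

Harris-Benedict: BMR = 66.47 + 13.75(81.5) + 5.003(157) − 6.755(25) = 1803.691 kcal/day.
TEE = 1803.691 × 1.925 = 3472.1052 kcal/day.
Required daily deficit = 0.25 × 7700 ÷ 7 = 275 kcal/day.
Target intake = 3472.1052 − 275 = 3197.1052 kcal/day.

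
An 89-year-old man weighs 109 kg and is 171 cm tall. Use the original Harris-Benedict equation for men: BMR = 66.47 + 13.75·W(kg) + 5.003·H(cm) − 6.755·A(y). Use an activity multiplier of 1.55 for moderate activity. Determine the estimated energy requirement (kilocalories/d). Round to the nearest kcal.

2820 kilocalories/d

Harris-Benedict: BMR = 66.47 + 13.75(109) + 5.003(171) − 6.755(89) = 1819.538 kcal/day.
TEE = BMR × activity factor = 1819.538 × 1.55 = 2820.2839 kcal/day.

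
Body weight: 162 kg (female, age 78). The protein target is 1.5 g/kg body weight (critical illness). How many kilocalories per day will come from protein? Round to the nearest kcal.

Protein = 1.5 g/kg × 162 kg = 243 g/day.
Protein energy = 243 g × 4 kcal/g = 972 kcal/day.

972 kcal/day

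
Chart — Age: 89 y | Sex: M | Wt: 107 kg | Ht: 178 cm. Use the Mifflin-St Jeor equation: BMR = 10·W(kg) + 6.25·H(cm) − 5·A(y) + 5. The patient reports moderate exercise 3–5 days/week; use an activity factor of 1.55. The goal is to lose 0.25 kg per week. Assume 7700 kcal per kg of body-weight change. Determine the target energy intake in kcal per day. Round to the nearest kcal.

Mifflin-St Jeor (male): BMR = 10(107) + 6.25(178) − 5(89) + 5 = 1070 + 1112.5 − 445 + 5 = 1742.5 kcal/day.
TEE = 1742.5 × 1.55 = 2700.875 kcal/day.
Required daily deficit = 0.25 × 7700 ÷ 7 = 275 kcal/day.
Target intake = 2700.875 − 275 = 2425.875 kcal/day.

2426 kcal per day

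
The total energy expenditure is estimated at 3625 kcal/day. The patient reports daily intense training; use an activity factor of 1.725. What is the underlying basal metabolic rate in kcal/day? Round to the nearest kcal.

2101 kcal/day

BMR = TEE ÷ activity factor = 3625 ÷ 1.725 = 2101.4493 kcal/day.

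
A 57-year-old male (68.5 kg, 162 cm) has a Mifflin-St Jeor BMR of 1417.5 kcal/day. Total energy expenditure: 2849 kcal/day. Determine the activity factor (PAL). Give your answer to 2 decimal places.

Activity factor = TEE ÷ BMR = 2849 ÷ 1417.5 = 2.01.

2.01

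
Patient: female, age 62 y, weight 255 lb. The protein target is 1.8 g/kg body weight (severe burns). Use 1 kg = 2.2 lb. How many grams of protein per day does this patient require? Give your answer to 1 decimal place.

Weight in kg = 255 ÷ 2.2 = 115.9091 kg.
Protein = 1.8 g/kg × 115.9091 kg = 208.6364 g/day.

208.6 g/day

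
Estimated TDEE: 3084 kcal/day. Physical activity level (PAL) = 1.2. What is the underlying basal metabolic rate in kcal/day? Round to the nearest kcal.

2570 kcal/day

BMR = TEE ÷ activity factor = 3084 ÷ 1.2 = 2570 kcal/day.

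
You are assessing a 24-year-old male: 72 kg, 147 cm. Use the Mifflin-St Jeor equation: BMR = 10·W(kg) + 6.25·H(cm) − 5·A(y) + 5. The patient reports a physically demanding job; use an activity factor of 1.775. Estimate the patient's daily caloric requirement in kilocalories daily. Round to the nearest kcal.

2705 kilocalories daily

Mifflin-St Jeor (male): BMR = 10(72) + 6.25(147) − 5(24) + 5 = 720 + 918.75 − 120 + 5 = 1523.75 kcal/day.
TEE = BMR × activity factor = 1523.75 × 1.775 = 2704.6563 kcal/day.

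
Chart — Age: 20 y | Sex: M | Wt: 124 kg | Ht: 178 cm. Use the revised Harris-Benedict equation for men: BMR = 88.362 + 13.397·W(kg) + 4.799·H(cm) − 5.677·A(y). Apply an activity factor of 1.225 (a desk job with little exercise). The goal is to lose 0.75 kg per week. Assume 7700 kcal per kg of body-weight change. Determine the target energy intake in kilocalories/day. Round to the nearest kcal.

2226 kilocalories/day

Harris-Benedict: BMR = 88.362 + 13.397(124) + 4.799(178) − 5.677(20) = 2490.272 kcal/day.
TEE = 2490.272 × 1.225 = 3050.5832 kcal/day.
Required daily deficit = 0.75 × 7700 ÷ 7 = 825 kcal/day.
Target intake = 3050.5832 − 825 = 2225.5832 kcal/day.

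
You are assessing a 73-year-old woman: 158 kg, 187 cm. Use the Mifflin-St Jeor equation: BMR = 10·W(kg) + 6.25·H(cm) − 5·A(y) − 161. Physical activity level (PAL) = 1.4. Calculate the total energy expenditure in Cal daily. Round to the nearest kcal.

3112 Cal daily

Mifflin-St Jeor (female): BMR = 10(158) + 6.25(187) − 5(73) − 161 = 1580 + 1168.75 − 365 − 161 = 2222.75 kcal/day.
TEE = BMR × activity factor = 2222.75 × 1.4 = 3111.85 kcal/day.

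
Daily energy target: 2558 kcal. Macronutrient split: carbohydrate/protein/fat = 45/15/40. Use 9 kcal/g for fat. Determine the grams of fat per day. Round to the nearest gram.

114 g/day

Fat energy = 40% × 2558 = 1023.2 kcal.
At 9 kcal/g: 1023.2 ÷ 9 = 113.6889 g.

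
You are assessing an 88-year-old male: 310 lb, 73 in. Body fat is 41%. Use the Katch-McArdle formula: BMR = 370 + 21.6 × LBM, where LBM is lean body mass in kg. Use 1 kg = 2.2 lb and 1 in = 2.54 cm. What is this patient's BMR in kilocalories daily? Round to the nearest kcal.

Convert to metric: weight = 310 ÷ 2.2 = 140.9091 kg; height = 73 × 2.54 = 185.42 cm.
LBM = 140.9091 × (1 − 0.41) = 83.1364 kg. Katch-McArdle: BMR = 370 + 21.6 × 83.1364 = 2165.7455 kcal/day.

2166 kilocalories daily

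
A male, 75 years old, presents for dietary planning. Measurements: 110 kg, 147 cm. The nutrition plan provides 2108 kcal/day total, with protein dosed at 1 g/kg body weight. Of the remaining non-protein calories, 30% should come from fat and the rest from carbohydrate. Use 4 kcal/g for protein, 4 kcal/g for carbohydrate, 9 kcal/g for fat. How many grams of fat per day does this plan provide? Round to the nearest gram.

Protein = 1 × 110 = 110 g → 110 × 4 = 440 kcal.
Non-protein calories = 2108 − 440 = 1668 kcal.
Fat: 30% × 1668 = 500.4 kcal; carbohydrate: 1167.6 kcal.
Fat: 500.4 kcal ÷ 9 kcal/g = 55.6 g.

56 g/day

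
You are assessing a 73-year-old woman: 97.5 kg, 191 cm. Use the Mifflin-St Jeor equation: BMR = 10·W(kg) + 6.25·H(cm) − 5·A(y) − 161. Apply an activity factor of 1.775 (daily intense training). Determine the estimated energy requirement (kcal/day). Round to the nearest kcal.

2916 kcal/day

Mifflin-St Jeor (female): BMR = 10(97.5) + 6.25(191) − 5(73) − 161 = 975 + 1193.75 − 365 − 161 = 1642.75 kcal/day.
TEE = BMR × activity factor = 1642.75 × 1.775 = 2915.8813 kcal/day.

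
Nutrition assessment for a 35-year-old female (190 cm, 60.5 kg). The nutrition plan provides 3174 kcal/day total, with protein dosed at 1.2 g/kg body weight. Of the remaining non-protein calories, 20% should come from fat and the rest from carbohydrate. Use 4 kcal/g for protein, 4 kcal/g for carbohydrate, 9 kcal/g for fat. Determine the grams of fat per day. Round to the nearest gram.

64 g/day

Protein = 1.2 × 60.5 = 72.6 g → 72.6 × 4 = 290.4 kcal.
Non-protein calories = 3174 − 290.4 = 2883.6 kcal.
Fat: 20% × 2883.6 = 576.72 kcal; carbohydrate: 2306.88 kcal.
Fat: 576.72 kcal ÷ 9 kcal/g = 64.08 g.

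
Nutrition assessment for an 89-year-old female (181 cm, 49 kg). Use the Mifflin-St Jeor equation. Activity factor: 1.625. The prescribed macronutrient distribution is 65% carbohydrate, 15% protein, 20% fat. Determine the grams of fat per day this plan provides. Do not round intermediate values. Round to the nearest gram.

37 g/day

Mifflin-St Jeor (female): BMR = 10(49) + 6.25(181) − 5(89) − 161 = 490 + 1131.25 − 445 − 161 = 1015.25 kcal/day.
TEE = 1015.25 × 1.625 = 1649.7813 kcal/day.
Fat energy = 20% × 1649.7813 = 329.9563 kcal.
Fat = 329.9563 ÷ 9 kcal/g = 36.6618 g.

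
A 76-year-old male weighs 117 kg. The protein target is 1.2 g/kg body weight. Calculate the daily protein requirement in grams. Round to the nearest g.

140 g/day

Protein = 1.2 g/kg × 117 kg = 140.4 g/day.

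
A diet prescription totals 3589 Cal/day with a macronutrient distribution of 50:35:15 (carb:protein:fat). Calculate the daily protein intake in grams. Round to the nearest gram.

314 g/day

Protein energy = 35% × 3589 = 1256.15 kcal.
At 4 kcal/g: 1256.15 ÷ 4 = 314.0375 g.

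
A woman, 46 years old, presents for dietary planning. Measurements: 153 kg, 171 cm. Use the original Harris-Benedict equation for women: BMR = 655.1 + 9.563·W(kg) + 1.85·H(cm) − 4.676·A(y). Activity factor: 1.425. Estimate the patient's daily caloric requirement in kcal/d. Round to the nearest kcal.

3163 kcal/d

Harris-Benedict: BMR = 655.1 + 9.563(153) + 1.85(171) − 4.676(46) = 2219.493 kcal/day.
TEE = BMR × activity factor = 2219.493 × 1.425 = 3162.7775 kcal/day.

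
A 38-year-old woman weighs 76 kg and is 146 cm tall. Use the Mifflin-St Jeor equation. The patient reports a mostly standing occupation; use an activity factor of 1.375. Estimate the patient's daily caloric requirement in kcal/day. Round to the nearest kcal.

Mifflin-St Jeor (female): BMR = 10(76) + 6.25(146) − 5(38) − 161 = 760 + 912.5 − 190 − 161 = 1321.5 kcal/day.
TEE = BMR × activity factor = 1321.5 × 1.375 = 1817.0625 kcal/day.

1817 kcal/day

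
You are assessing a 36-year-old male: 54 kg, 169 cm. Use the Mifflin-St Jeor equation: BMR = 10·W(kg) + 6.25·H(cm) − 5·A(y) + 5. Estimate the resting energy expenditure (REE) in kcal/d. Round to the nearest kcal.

1421 kcal/d

Mifflin-St Jeor (male): BMR = 10(54) + 6.25(169) − 5(36) + 5 = 540 + 1056.25 − 180 + 5 = 1421.25 kcal/day.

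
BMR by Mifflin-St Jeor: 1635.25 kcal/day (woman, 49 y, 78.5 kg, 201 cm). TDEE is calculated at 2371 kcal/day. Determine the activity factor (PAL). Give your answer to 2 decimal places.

1.45

Activity factor = TEE ÷ BMR = 2371 ÷ 1635.25 = 1.45.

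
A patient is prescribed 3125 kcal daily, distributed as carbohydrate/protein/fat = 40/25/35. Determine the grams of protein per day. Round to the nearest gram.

Protein energy = 25% × 3125 = 781.25 kcal.
At 4 kcal/g: 781.25 ÷ 4 = 195.3125 g.

195 g/day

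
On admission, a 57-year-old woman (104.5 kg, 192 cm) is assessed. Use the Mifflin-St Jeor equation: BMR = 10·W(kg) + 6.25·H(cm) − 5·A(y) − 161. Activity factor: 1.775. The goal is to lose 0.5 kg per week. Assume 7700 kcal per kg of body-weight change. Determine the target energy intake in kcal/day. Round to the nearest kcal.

Mifflin-St Jeor (female): BMR = 10(104.5) + 6.25(192) − 5(57) − 161 = 1045 + 1200 − 285 − 161 = 1799 kcal/day.
TEE = 1799 × 1.775 = 3193.225 kcal/day.
Required daily deficit = 0.5 × 7700 ÷ 7 = 550 kcal/day.
Target intake = 3193.225 − 550 = 2643.225 kcal/day.

2643 kcal/day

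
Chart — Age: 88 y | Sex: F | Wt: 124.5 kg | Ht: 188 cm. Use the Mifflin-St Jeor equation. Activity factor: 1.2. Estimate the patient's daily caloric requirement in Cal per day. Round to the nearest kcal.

Mifflin-St Jeor (female): BMR = 10(124.5) + 6.25(188) − 5(88) − 161 = 1245 + 1175 − 440 − 161 = 1819 kcal/day.
TEE = BMR × activity factor = 1819 × 1.2 = 2182.8 kcal/day.

2183 Cal per day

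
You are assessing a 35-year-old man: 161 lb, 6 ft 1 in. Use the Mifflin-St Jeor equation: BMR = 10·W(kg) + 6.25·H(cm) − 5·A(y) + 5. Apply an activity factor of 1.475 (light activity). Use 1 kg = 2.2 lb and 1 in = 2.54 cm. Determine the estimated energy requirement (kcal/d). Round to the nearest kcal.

2538 kcal/d

Convert to metric: weight = 161 ÷ 2.2 = 73.1818 kg; height = (6×12 + 1) × 2.54 = 73 × 2.54 = 185.42 cm.
Mifflin-St Jeor (male): BMR = 10(73.1818) + 6.25(185.42) − 5(35) + 5 = 731.8182 + 1158.875 − 175 + 5 = 1720.6932 kcal/day.
TEE = BMR × activity factor = 1720.6932 × 1.475 = 2538.0224 kcal/day.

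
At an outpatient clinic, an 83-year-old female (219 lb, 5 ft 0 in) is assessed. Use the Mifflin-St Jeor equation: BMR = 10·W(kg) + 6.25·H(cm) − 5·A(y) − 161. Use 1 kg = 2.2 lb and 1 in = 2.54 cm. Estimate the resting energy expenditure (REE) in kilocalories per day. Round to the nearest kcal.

Convert to metric: weight = 219 ÷ 2.2 = 99.5455 kg; height = (5×12 + 0) × 2.54 = 60 × 2.54 = 152.4 cm.
Mifflin-St Jeor (female): BMR = 10(99.5455) + 6.25(152.4) − 5(83) − 161 = 995.4545 + 952.5 − 415 − 161 = 1371.9545 kcal/day.

1372 kilocalories per day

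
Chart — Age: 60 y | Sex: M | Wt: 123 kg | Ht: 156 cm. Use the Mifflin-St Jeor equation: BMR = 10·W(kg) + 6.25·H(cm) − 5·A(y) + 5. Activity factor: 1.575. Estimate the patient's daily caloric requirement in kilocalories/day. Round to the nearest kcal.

Mifflin-St Jeor (male): BMR = 10(123) + 6.25(156) − 5(60) + 5 = 1230 + 975 − 300 + 5 = 1910 kcal/day.
TEE = BMR × activity factor = 1910 × 1.575 = 3008.25 kcal/day.

3008 kilocalories/day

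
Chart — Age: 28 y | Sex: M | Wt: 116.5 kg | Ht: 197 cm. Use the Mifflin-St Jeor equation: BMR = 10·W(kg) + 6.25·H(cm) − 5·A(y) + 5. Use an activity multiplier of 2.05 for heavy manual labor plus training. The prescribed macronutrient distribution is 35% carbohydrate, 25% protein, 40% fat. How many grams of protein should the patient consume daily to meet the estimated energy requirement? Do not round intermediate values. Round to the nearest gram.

Mifflin-St Jeor (male): BMR = 10(116.5) + 6.25(197) − 5(28) + 5 = 1165 + 1231.25 − 140 + 5 = 2261.25 kcal/day.
TEE = 2261.25 × 2.05 = 4635.5625 kcal/day.
Protein energy = 25% × 4635.5625 = 1158.8906 kcal.
Protein = 1158.8906 ÷ 4 kcal/g = 289.7227 g.

290 g/day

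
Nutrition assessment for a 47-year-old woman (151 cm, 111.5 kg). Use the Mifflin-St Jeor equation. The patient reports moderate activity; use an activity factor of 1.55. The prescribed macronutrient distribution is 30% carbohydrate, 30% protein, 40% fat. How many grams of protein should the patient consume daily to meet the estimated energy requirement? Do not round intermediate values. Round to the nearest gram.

Mifflin-St Jeor (female): BMR = 10(111.5) + 6.25(151) − 5(47) − 161 = 1115 + 943.75 − 235 − 161 = 1662.75 kcal/day.
TEE = 1662.75 × 1.55 = 2577.2625 kcal/day.
Protein energy = 30% × 2577.2625 = 773.1788 kcal.
Protein = 773.1788 ÷ 4 kcal/g = 193.2947 g.

193 g/day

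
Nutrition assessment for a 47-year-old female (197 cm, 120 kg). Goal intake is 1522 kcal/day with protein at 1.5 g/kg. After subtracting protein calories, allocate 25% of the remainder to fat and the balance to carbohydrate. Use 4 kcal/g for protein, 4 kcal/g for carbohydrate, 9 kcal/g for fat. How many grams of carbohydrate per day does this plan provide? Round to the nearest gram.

150 g/day

Protein = 1.5 × 120 = 180 g → 180 × 4 = 720 kcal.
Non-protein calories = 1522 − 720 = 802 kcal.
Fat: 25% × 802 = 200.5 kcal; carbohydrate: 601.5 kcal.
Carbohydrate: 601.5 kcal ÷ 4 kcal/g = 150.375 g.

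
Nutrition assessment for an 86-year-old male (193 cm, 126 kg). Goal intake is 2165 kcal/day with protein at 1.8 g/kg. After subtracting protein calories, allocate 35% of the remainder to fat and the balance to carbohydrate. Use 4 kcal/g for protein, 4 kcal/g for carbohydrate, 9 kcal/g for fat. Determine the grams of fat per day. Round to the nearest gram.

Protein = 1.8 × 126 = 226.8 g → 226.8 × 4 = 907.2 kcal.
Non-protein calories = 2165 − 907.2 = 1257.8 kcal.
Fat: 35% × 1257.8 = 440.23 kcal; carbohydrate: 817.57 kcal.
Fat: 440.23 kcal ÷ 9 kcal/g = 48.9144 g.

49 g/day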